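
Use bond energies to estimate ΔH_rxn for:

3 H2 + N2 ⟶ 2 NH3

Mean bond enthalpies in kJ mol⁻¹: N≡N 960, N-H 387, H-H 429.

Bonds broken (reactants):
  H-H: 3 × 429 = 1287
  N≡N: 1 × 960 = 960
  Σ(broken) = 2247 kJ
Bonds formed (products):
  N-H: 6 × 387 = 2322
  Σ(formed) = 2322 kJ
ΔH = Σ(broken) − Σ(formed) = 2247 − 2322 = −75 kJ

ΔH ≈ −75 kJ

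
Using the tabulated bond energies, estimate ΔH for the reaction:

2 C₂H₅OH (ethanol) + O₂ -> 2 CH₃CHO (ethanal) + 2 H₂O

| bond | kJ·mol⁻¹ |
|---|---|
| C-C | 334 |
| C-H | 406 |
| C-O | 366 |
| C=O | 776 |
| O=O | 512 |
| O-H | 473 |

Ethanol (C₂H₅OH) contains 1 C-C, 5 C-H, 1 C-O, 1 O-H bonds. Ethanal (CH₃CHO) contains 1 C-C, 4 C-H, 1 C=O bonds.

Bonds broken (reactants):
  C-C: 2 × 334 = 668
  C-H: 10 × 406 = 4060
  C-O: 2 × 366 = 732
  O-H: 2 × 473 = 946
  O=O: 1 × 512 = 512
  Σ(broken) = 6918 kJ
Bonds formed (products):
  C-C: 2 × 334 = 668
  C-H: 8 × 406 = 3248
  C=O: 2 × 776 = 1552
  O-H: 4 × 473 = 1892
  Σ(formed) = 7360 kJ
ΔH = Σ(broken) − Σ(formed) = 6918 − 7360 = −442 kJ

ΔH ≈ −442 kJ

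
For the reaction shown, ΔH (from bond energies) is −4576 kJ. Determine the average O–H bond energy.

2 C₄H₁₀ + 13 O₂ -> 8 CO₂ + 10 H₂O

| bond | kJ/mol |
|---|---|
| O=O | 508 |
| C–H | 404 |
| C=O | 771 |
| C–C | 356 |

Let D be the O–H bond energy.
Σ(broken) = 6×356 + 20×404 + 13×508 = 16820
Σ(formed) = 16×771 + 20×D = 12336 + 20D
ΔH = Σ(broken) − Σ(formed) = (16820) − (12336 + 20D) = +4484 − 20D
Setting this equal to −4576 kJ gives 20D = 9060, so D = 453 kJ/mol.

D(O–H) ≈ 453 kJ/mol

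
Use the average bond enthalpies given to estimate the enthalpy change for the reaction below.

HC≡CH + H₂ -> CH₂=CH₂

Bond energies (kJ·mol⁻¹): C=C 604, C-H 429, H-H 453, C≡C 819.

Bonds broken (reactants):
  C≡C: 1 × 819 = 819
  C-H: 2 × 429 = 858
  H-H: 1 × 453 = 453
  Σ(broken) = 2130 kJ
Bonds formed (products):
  C-H: 4 × 429 = 1716
  C=C: 1 × 604 = 604
  Σ(formed) = 2320 kJ
ΔH = Σ(broken) − Σ(formed) = 2130 − 2320 = −190 kJ

ΔH ≈ −190 kJ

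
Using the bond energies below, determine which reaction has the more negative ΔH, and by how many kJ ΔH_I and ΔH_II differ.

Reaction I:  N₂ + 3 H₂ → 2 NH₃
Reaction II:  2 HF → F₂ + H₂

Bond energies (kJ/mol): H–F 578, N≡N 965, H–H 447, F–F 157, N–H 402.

Reaction I, by 658 kJ

Reaction I:
  Bonds broken (reactants):
    H–H: 3 × 447 = 1341
    N≡N: 1 × 965 = 965
    Σ(broken) = 2306 kJ
  Bonds formed (products):
    N–H: 6 × 402 = 2412
    Σ(formed) = 2412 kJ
  ΔH_I = 2306 − 2412 = −106 kJ
Reaction II:
  Bonds broken (reactants):
    H–F: 2 × 578 = 1156
    Σ(broken) = 1156 kJ
  Bonds formed (products):
    F–F: 1 × 157 = 157
    H–H: 1 × 447 = 447
    Σ(formed) = 604 kJ
  ΔH_II = 1156 − 604 = +552 kJ
ΔH_I − ΔH_II = −658 kJ, so reaction I has the more negative ΔH; |ΔH_I − ΔH_II| = 658 kJ.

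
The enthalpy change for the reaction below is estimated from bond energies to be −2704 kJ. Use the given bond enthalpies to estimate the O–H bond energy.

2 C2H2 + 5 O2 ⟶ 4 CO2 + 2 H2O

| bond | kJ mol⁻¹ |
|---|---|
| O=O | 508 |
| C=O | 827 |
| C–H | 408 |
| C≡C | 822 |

Let D be the O–H bond energy.
Σ(broken) = 2×822 + 4×408 + 5×508 = 5816
Σ(formed) = 8×827 + 4×D = 6616 + 4D
ΔH = Σ(broken) − Σ(formed) = (5816) − (6616 + 4D) = −800 − 4D
Setting this equal to −2704 kJ gives 4D = 1904, so D = 476 kJ/mol.

D(O–H) ≈ 476 kJ/mol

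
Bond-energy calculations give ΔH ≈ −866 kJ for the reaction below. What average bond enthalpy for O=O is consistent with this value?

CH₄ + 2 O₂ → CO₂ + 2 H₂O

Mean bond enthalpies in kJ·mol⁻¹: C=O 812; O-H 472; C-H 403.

Let D be the O=O bond energy.
Σ(broken) = 4×403 + 2×D = 1612 + 2D
Σ(formed) = 2×812 + 4×472 = 3512
ΔH = Σ(broken) − Σ(formed) = (1612 + 2D) − (3512) = −1900 + 2D
Setting this equal to −866 kJ gives 2D = 1034, so D = 517 kJ/mol.

D(O=O) ≈ 517 kJ/mol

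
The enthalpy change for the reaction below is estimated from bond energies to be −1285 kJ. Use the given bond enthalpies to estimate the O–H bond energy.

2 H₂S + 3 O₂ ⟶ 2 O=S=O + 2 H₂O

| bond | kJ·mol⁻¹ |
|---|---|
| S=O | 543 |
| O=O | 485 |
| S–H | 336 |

D(O–H) ≈ 478 kJ/mol

Let D be the O–H bond energy.
Σ(broken) = 3×485 + 4×336 = 2799
Σ(formed) = 4×D + 4×543 = 2172 + 4D
ΔH = Σ(broken) − Σ(formed) = (2799) − (2172 + 4D) = +627 − 4D
Setting this equal to −1285 kJ gives 4D = 1912, so D = 478 kJ/mol.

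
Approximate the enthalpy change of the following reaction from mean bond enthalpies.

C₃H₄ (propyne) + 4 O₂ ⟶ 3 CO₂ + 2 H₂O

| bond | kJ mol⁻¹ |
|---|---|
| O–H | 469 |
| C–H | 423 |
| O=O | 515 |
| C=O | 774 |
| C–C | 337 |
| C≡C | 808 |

Bonds broken (reactants):
  C≡C: 1 × 808 = 808
  C–C: 1 × 337 = 337
  C–H: 4 × 423 = 1692
  O=O: 4 × 515 = 2060
  Σ(broken) = 4897 kJ
Bonds formed (products):
  C=O: 6 × 774 = 4644
  O–H: 4 × 469 = 1876
  Σ(formed) = 6520 kJ
ΔH = Σ(broken) − Σ(formed) = 4897 − 6520 = −1623 kJ

ΔH ≈ −1623 kJ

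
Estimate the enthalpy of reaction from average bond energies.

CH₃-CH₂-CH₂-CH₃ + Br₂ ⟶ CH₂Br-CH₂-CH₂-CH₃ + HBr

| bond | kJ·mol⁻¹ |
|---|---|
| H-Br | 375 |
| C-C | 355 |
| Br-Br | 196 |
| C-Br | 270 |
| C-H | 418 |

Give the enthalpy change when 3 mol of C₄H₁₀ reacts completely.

Bonds broken (reactants):
  Br-Br: 1 × 196 = 196
  C-C: 3 × 355 = 1065
  C-H: 10 × 418 = 4180
  Σ(broken) = 5441 kJ
Bonds formed (products):
  C-Br: 1 × 270 = 270
  C-C: 3 × 355 = 1065
  C-H: 9 × 418 = 3762
  H-Br: 1 × 375 = 375
  Σ(formed) = 5472 kJ
ΔH = Σ(broken) − Σ(formed) = 5441 − 5472 = −31 kJ
For 3× the reaction as written: 3 × (−31) = −93 kJ

ΔH = −93 kJ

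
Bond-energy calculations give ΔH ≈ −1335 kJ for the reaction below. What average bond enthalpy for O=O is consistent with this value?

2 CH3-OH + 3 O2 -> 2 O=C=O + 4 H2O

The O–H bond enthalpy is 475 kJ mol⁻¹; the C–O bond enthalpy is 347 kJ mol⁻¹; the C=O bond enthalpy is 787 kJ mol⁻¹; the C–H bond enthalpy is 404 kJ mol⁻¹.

Let D be the O=O bond energy.
Σ(broken) = 6×404 + 2×347 + 2×475 + 3×D = 4068 + 3D
Σ(formed) = 4×787 + 8×475 = 6948
ΔH = Σ(broken) − Σ(formed) = (4068 + 3D) − (6948) = −2880 + 3D
Setting this equal to −1335 kJ gives 3D = 1545, so D = 515 kJ/mol.

D(O=O) ≈ 515 kJ/mol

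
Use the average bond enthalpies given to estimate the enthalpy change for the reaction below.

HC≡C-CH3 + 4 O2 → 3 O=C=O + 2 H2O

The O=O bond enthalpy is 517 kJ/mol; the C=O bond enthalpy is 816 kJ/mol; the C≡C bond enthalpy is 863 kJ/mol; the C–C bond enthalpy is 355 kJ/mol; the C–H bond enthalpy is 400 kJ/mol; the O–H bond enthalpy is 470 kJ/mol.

Bonds broken (reactants):
  C≡C: 1 × 863 = 863
  C–C: 1 × 355 = 355
  C–H: 4 × 400 = 1600
  O=O: 4 × 517 = 2068
  Σ(broken) = 4886 kJ
Bonds formed (products):
  C=O: 6 × 816 = 4896
  O–H: 4 × 470 = 1880
  Σ(formed) = 6776 kJ
ΔH = Σ(broken) − Σ(formed) = 4886 − 6776 = −1890 kJ

ΔH ≈ −1890 kJ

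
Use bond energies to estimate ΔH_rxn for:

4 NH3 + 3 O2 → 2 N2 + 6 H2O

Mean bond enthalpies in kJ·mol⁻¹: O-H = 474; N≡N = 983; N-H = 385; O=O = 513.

ΔH ≈ −1495 kJ

Bonds broken (reactants):
  N-H: 12 × 385 = 4620
  O=O: 3 × 513 = 1539
  Σ(broken) = 6159 kJ
Bonds formed (products):
  N≡N: 2 × 983 = 1966
  O-H: 12 × 474 = 5688
  Σ(formed) = 7654 kJ
ΔH = Σ(broken) − Σ(formed) = 6159 − 7654 = −1495 kJ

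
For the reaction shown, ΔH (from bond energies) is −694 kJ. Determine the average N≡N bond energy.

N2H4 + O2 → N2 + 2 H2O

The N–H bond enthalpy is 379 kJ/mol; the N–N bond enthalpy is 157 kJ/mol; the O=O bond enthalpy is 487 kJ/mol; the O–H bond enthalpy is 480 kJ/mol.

D(N≡N) ≈ 934 kJ/mol

Let D be the N≡N bond energy.
Σ(broken) = 4×379 + 1×157 + 1×487 = 2160
Σ(formed) = 1×D + 4×480 = 1920 + D
ΔH = Σ(broken) − Σ(formed) = (2160) − (1920 + D) = +240 − D
Setting this equal to −694 kJ gives D = 934 kJ/mol.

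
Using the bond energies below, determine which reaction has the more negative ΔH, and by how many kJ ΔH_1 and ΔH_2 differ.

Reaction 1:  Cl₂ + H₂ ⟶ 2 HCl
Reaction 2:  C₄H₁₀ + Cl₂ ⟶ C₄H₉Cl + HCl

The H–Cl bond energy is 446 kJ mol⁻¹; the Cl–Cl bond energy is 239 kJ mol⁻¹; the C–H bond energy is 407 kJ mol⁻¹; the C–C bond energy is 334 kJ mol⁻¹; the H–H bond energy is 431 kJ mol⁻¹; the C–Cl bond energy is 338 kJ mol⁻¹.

Reaction 1:
  Bonds broken (reactants):
    Cl–Cl: 1 × 239 = 239
    H–H: 1 × 431 = 431
    Σ(broken) = 670 kJ
  Bonds formed (products):
    H–Cl: 2 × 446 = 892
    Σ(formed) = 892 kJ
  ΔH_1 = 670 − 892 = −222 kJ
Reaction 2:
  Bonds broken (reactants):
    C–C: 3 × 334 = 1002
    C–H: 10 × 407 = 4070
    Cl–Cl: 1 × 239 = 239
    Σ(broken) = 5311 kJ
  Bonds formed (products):
    C–C: 3 × 334 = 1002
    C–Cl: 1 × 338 = 338
    C–H: 9 × 407 = 3663
    H–Cl: 1 × 446 = 446
    Σ(formed) = 5449 kJ
  ΔH_2 = 5311 − 5449 = −138 kJ
ΔH_1 − ΔH_2 = −84 kJ, so reaction 1 has the more negative ΔH; |ΔH_1 − ΔH_2| = 84 kJ.

Reaction 1, by 84 kJ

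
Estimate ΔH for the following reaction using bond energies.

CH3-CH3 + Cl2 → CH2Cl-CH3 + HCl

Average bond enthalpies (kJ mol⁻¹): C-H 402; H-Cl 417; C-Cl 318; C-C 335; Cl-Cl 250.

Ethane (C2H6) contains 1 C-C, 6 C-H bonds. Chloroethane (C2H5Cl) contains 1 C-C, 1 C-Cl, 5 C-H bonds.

Bonds broken (reactants):
  C-C: 1 × 335 = 335
  C-H: 6 × 402 = 2412
  Cl-Cl: 1 × 250 = 250
  Σ(broken) = 2997 kJ
Bonds formed (products):
  C-C: 1 × 335 = 335
  C-Cl: 1 × 318 = 318
  C-H: 5 × 402 = 2010
  H-Cl: 1 × 417 = 417
  Σ(formed) = 3080 kJ
ΔH = Σ(broken) − Σ(formed) = 2997 − 3080 = −83 kJ

ΔH ≈ −83 kJ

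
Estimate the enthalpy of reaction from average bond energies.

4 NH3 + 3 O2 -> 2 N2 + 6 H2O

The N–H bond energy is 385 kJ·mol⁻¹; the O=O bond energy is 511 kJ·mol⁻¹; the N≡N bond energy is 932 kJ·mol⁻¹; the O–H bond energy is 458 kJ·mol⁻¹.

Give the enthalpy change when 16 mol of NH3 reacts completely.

Bonds broken (reactants):
  N–H: 12 × 385 = 4620
  O=O: 3 × 511 = 1533
  Σ(broken) = 6153 kJ
Bonds formed (products):
  N≡N: 2 × 932 = 1864
  O–H: 12 × 458 = 5496
  Σ(formed) = 7360 kJ
ΔH = Σ(broken) − Σ(formed) = 6153 − 7360 = −1207 kJ
For 4× the reaction as written: 4 × (−1207) = −4828 kJ

ΔH = −4828 kJ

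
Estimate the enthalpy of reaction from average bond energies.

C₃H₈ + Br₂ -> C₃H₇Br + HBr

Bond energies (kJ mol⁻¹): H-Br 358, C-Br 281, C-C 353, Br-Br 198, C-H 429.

Bonds broken (reactants):
  Br-Br: 1 × 198 = 198
  C-C: 2 × 353 = 706
  C-H: 8 × 429 = 3432
  Σ(broken) = 4336 kJ
Bonds formed (products):
  C-Br: 1 × 281 = 281
  C-C: 2 × 353 = 706
  C-H: 7 × 429 = 3003
  H-Br: 1 × 358 = 358
  Σ(formed) = 4348 kJ
ΔH = Σ(broken) − Σ(formed) = 4336 − 4348 = −12 kJ

ΔH ≈ −12 kJ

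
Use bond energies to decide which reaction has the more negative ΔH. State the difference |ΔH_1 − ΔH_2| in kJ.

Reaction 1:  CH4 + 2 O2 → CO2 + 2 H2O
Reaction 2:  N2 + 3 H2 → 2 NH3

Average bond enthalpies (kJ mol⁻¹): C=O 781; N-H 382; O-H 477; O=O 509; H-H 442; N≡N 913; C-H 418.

Reaction 1, by 727 kJ

Reaction 1:
  Bonds broken (reactants):
    C-H: 4 × 418 = 1672
    O=O: 2 × 509 = 1018
    Σ(broken) = 2690 kJ
  Bonds formed (products):
    C=O: 2 × 781 = 1562
    O-H: 4 × 477 = 1908
    Σ(formed) = 3470 kJ
  ΔH_1 = 2690 − 3470 = −780 kJ
Reaction 2:
  Bonds broken (reactants):
    H-H: 3 × 442 = 1326
    N≡N: 1 × 913 = 913
    Σ(broken) = 2239 kJ
  Bonds formed (products):
    N-H: 6 × 382 = 2292
    Σ(formed) = 2292 kJ
  ΔH_2 = 2239 − 2292 = −53 kJ
ΔH_1 − ΔH_2 = −727 kJ, so reaction 1 has the more negative ΔH; |ΔH_1 − ΔH_2| = 727 kJ.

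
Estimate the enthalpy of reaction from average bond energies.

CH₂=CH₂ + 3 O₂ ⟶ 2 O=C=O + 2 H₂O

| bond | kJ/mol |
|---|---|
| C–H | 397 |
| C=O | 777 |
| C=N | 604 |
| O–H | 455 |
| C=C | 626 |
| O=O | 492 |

Bonds broken (reactants):
  C–H: 4 × 397 = 1588
  C=C: 1 × 626 = 626
  O=O: 3 × 492 = 1476
  Σ(broken) = 3690 kJ
Bonds formed (products):
  C=O: 4 × 777 = 3108
  O–H: 4 × 455 = 1820
  Σ(formed) = 4928 kJ
ΔH = Σ(broken) − Σ(formed) = 3690 − 4928 = −1238 kJ

ΔH ≈ −1238 kJ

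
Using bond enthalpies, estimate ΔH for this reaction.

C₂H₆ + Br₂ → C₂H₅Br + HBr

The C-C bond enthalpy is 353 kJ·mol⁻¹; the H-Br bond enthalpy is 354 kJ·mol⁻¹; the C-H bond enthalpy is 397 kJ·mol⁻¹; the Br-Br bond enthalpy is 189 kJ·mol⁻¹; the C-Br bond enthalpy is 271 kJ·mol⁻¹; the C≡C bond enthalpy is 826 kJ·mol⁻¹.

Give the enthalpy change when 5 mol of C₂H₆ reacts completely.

Bonds broken (reactants):
  Br-Br: 1 × 189 = 189
  C-C: 1 × 353 = 353
  C-H: 6 × 397 = 2382
  Σ(broken) = 2924 kJ
Bonds formed (products):
  C-Br: 1 × 271 = 271
  C-C: 1 × 353 = 353
  C-H: 5 × 397 = 1985
  H-Br: 1 × 354 = 354
  Σ(formed) = 2963 kJ
ΔH = Σ(broken) − Σ(formed) = 2924 − 2963 = −39 kJ
For 5× the reaction as written: 5 × (−39) = −195 kJ

ΔH = −195 kJ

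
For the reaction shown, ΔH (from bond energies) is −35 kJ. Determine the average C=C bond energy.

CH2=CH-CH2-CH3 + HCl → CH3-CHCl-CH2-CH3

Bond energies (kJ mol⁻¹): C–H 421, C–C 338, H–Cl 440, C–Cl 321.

Let D be the C=C bond energy.
Σ(broken) = 2×338 + 8×421 + 1×D + 1×440 = 4484 + D
Σ(formed) = 3×338 + 1×321 + 9×421 = 5124
ΔH = Σ(broken) − Σ(formed) = (4484 + D) − (5124) = −640 + D
Setting this equal to −35 kJ gives D = 605 kJ/mol.

D(C=C) ≈ 605 kJ/mol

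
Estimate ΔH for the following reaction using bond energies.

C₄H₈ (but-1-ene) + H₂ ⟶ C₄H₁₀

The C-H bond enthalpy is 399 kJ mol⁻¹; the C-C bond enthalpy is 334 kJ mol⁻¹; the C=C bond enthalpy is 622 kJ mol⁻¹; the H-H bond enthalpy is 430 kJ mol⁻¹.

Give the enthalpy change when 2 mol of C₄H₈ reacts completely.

ΔH = −160 kJ

Bonds broken (reactants):
  C-C: 2 × 334 = 668
  C-H: 8 × 399 = 3192
  C=C: 1 × 622 = 622
  H-H: 1 × 430 = 430
  Σ(broken) = 4912 kJ
Bonds formed (products):
  C-C: 3 × 334 = 1002
  C-H: 10 × 399 = 3990
  Σ(formed) = 4992 kJ
ΔH = Σ(broken) − Σ(formed) = 4912 − 4992 = −80 kJ
For 2× the reaction as written: 2 × (−80) = −160 kJ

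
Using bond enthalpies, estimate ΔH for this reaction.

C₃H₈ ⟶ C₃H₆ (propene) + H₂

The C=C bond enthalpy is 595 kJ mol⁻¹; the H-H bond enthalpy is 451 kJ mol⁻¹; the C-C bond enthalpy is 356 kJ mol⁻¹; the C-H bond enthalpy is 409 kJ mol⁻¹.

Bonds broken (reactants):
  C-C: 2 × 356 = 712
  C-H: 8 × 409 = 3272
  Σ(broken) = 3984 kJ
Bonds formed (products):
  C-C: 1 × 356 = 356
  C-H: 6 × 409 = 2454
  C=C: 1 × 595 = 595
  H-H: 1 × 451 = 451
  Σ(formed) = 3856 kJ
ΔH = Σ(broken) − Σ(formed) = 3984 − 3856 = +128 kJ

ΔH ≈ +128 kJ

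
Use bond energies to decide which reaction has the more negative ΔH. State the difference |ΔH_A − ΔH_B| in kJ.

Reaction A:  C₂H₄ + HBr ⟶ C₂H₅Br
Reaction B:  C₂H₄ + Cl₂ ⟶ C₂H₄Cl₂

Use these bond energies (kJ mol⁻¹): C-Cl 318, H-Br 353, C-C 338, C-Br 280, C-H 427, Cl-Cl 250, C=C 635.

Reaction B, by 32 kJ

Reaction A:
  Bonds broken (reactants):
    C-H: 4 × 427 = 1708
    C=C: 1 × 635 = 635
    H-Br: 1 × 353 = 353
    Σ(broken) = 2696 kJ
  Bonds formed (products):
    C-Br: 1 × 280 = 280
    C-C: 1 × 338 = 338
    C-H: 5 × 427 = 2135
    Σ(formed) = 2753 kJ
  ΔH_A = 2696 − 2753 = −57 kJ
Reaction B:
  Bonds broken (reactants):
    C-H: 4 × 427 = 1708
    C=C: 1 × 635 = 635
    Cl-Cl: 1 × 250 = 250
    Σ(broken) = 2593 kJ
  Bonds formed (products):
    C-C: 1 × 338 = 338
    C-Cl: 2 × 318 = 636
    C-H: 4 × 427 = 1708
    Σ(formed) = 2682 kJ
  ΔH_B = 2593 − 2682 = −89 kJ
ΔH_A − ΔH_B = +32 kJ, so reaction B has the more negative ΔH; |ΔH_A − ΔH_B| = 32 kJ.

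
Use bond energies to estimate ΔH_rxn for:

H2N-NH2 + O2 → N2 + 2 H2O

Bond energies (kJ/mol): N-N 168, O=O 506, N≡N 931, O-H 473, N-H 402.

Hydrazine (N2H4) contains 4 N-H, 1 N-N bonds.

Bonds broken (reactants):
  N-H: 4 × 402 = 1608
  N-N: 1 × 168 = 168
  O=O: 1 × 506 = 506
  Σ(broken) = 2282 kJ
Bonds formed (products):
  N≡N: 1 × 931 = 931
  O-H: 4 × 473 = 1892
  Σ(formed) = 2823 kJ
ΔH = Σ(broken) − Σ(formed) = 2282 − 2823 = −541 kJ

ΔH ≈ −541 kJ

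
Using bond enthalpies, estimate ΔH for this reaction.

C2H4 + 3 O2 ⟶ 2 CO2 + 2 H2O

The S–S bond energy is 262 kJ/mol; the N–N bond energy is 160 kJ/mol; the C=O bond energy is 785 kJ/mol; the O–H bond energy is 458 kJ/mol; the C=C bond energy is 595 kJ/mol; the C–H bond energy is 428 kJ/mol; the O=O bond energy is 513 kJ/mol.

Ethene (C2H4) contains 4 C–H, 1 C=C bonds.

ΔH ≈ −1126 kJ

Bonds broken (reactants):
  C–H: 4 × 428 = 1712
  C=C: 1 × 595 = 595
  O=O: 3 × 513 = 1539
  Σ(broken) = 3846 kJ
Bonds formed (products):
  C=O: 4 × 785 = 3140
  O–H: 4 × 458 = 1832
  Σ(formed) = 4972 kJ
ΔH = Σ(broken) − Σ(formed) = 3846 − 4972 = −1126 kJ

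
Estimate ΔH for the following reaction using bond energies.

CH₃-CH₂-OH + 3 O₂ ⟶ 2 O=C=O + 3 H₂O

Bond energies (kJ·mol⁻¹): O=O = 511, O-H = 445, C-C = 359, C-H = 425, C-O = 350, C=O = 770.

ΔH ≈ −938 kJ

Bonds broken (reactants):
  C-C: 1 × 359 = 359
  C-H: 5 × 425 = 2125
  C-O: 1 × 350 = 350
  O-H: 1 × 445 = 445
  O=O: 3 × 511 = 1533
  Σ(broken) = 4812 kJ
Bonds formed (products):
  C=O: 4 × 770 = 3080
  O-H: 6 × 445 = 2670
  Σ(formed) = 5750 kJ
ΔH = Σ(broken) − Σ(formed) = 4812 − 5750 = −938 kJ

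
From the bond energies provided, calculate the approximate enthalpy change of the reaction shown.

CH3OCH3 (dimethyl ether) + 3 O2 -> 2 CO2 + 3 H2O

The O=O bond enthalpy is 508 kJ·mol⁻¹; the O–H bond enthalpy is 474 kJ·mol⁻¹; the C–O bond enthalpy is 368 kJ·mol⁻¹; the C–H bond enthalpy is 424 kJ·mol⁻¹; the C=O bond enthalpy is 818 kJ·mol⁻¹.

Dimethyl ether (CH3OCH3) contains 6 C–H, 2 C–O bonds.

ΔH ≈ −1312 kJ

Bonds broken (reactants):
  C–H: 6 × 424 = 2544
  C–O: 2 × 368 = 736
  O=O: 3 × 508 = 1524
  Σ(broken) = 4804 kJ
Bonds formed (products):
  C=O: 4 × 818 = 3272
  O–H: 6 × 474 = 2844
  Σ(formed) = 6116 kJ
ΔH = Σ(broken) − Σ(formed) = 4804 − 6116 = −1312 kJ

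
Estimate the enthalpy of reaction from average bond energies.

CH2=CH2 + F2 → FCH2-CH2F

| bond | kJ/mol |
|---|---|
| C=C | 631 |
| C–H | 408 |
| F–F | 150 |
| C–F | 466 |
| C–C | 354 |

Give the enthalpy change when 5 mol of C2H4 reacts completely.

ΔH = −2525 kJ

Bonds broken (reactants):
  C–H: 4 × 408 = 1632
  C=C: 1 × 631 = 631
  F–F: 1 × 150 = 150
  Σ(broken) = 2413 kJ
Bonds formed (products):
  C–C: 1 × 354 = 354
  C–F: 2 × 466 = 932
  C–H: 4 × 408 = 1632
  Σ(formed) = 2918 kJ
ΔH = Σ(broken) − Σ(formed) = 2413 − 2918 = −505 kJ
For 5× the reaction as written: 5 × (−505) = −2525 kJ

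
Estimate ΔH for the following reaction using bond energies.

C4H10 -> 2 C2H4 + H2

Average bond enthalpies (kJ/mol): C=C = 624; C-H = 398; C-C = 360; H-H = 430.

ΔH ≈ +198 kJ

Bonds broken (reactants):
  C-C: 3 × 360 = 1080
  C-H: 10 × 398 = 3980
  Σ(broken) = 5060 kJ
Bonds formed (products):
  C-H: 8 × 398 = 3184
  C=C: 2 × 624 = 1248
  H-H: 1 × 430 = 430
  Σ(formed) = 4862 kJ
ΔH = Σ(broken) − Σ(formed) = 5060 − 4862 = +198 kJ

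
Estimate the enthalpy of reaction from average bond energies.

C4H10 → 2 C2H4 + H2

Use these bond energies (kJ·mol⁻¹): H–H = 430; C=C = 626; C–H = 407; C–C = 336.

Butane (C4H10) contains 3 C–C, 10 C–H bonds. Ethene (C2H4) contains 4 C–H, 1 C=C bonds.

ΔH ≈ +140 kJ

Bonds broken (reactants):
  C–C: 3 × 336 = 1008
  C–H: 10 × 407 = 4070
  Σ(broken) = 5078 kJ
Bonds formed (products):
  C–H: 8 × 407 = 3256
  C=C: 2 × 626 = 1252
  H–H: 1 × 430 = 430
  Σ(formed) = 4938 kJ
ΔH = Σ(broken) − Σ(formed) = 5078 − 4938 = +140 kJ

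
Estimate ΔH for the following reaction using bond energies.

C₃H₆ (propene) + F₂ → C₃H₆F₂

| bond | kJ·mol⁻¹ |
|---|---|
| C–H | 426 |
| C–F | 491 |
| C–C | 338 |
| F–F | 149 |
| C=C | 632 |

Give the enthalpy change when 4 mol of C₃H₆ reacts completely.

Bonds broken (reactants):
  C–C: 1 × 338 = 338
  C–H: 6 × 426 = 2556
  C=C: 1 × 632 = 632
  F–F: 1 × 149 = 149
  Σ(broken) = 3675 kJ
Bonds formed (products):
  C–C: 2 × 338 = 676
  C–F: 2 × 491 = 982
  C–H: 6 × 426 = 2556
  Σ(formed) = 4214 kJ
ΔH = Σ(broken) − Σ(formed) = 3675 − 4214 = −539 kJ
For 4× the reaction as written: 4 × (−539) = −2156 kJ

ΔH = −2156 kJ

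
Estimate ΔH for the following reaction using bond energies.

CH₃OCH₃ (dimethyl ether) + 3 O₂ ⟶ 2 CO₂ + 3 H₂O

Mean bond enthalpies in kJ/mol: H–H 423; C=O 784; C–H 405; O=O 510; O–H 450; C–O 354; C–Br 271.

ΔH ≈ −1168 kJ

Bonds broken (reactants):
  C–H: 6 × 405 = 2430
  C–O: 2 × 354 = 708
  O=O: 3 × 510 = 1530
  Σ(broken) = 4668 kJ
Bonds formed (products):
  C=O: 4 × 784 = 3136
  O–H: 6 × 450 = 2700
  Σ(formed) = 5836 kJ
ΔH = Σ(broken) − Σ(formed) = 4668 − 5836 = −1168 kJ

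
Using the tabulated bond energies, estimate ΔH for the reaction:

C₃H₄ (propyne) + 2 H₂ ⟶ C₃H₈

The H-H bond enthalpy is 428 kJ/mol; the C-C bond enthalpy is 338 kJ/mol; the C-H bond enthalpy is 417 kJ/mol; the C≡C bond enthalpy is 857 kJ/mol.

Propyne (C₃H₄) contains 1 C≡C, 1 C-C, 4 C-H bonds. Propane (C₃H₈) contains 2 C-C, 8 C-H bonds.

ΔH ≈ −293 kJ

Bonds broken (reactants):
  C≡C: 1 × 857 = 857
  C-C: 1 × 338 = 338
  C-H: 4 × 417 = 1668
  H-H: 2 × 428 = 856
  Σ(broken) = 3719 kJ
Bonds formed (products):
  C-C: 2 × 338 = 676
  C-H: 8 × 417 = 3336
  Σ(formed) = 4012 kJ
ΔH = Σ(broken) − Σ(formed) = 3719 − 4012 = −293 kJ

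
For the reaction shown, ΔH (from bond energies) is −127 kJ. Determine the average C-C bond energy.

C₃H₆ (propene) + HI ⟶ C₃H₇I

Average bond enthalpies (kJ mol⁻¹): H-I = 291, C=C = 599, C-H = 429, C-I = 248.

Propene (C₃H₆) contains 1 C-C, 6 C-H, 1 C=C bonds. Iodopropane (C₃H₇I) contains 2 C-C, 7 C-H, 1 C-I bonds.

Let D be the C-C bond energy.
Σ(broken) = 1×D + 6×429 + 1×599 + 1×291 = 3464 + D
Σ(formed) = 2×D + 7×429 + 1×248 = 3251 + 2D
ΔH = Σ(broken) − Σ(formed) = (3464 + D) − (3251 + 2D) = +213 − D
Setting this equal to −127 kJ gives D = 340 kJ/mol.

D(C-C) ≈ 340 kJ/mol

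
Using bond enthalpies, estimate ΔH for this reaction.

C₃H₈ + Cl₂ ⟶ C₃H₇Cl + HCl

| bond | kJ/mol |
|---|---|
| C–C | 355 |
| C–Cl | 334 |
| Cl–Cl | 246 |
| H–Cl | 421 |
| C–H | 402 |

ΔH ≈ −107 kJ

Bonds broken (reactants):
  C–C: 2 × 355 = 710
  C–H: 8 × 402 = 3216
  Cl–Cl: 1 × 246 = 246
  Σ(broken) = 4172 kJ
Bonds formed (products):
  C–C: 2 × 355 = 710
  C–Cl: 1 × 334 = 334
  C–H: 7 × 402 = 2814
  H–Cl: 1 × 421 = 421
  Σ(formed) = 4279 kJ
ΔH = Σ(broken) − Σ(formed) = 4172 − 4279 = −107 kJ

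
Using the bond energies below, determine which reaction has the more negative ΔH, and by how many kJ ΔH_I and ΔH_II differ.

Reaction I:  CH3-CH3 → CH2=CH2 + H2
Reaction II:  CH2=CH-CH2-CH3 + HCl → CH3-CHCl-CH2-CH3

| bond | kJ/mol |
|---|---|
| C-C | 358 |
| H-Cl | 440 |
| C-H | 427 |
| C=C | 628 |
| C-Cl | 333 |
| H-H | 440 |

Reaction II, by 194 kJ

Reaction I:
  Bonds broken (reactants):
    C-C: 1 × 358 = 358
    C-H: 6 × 427 = 2562
    Σ(broken) = 2920 kJ
  Bonds formed (products):
    C-H: 4 × 427 = 1708
    C=C: 1 × 628 = 628
    H-H: 1 × 440 = 440
    Σ(formed) = 2776 kJ
  ΔH_I = 2920 − 2776 = +144 kJ
Reaction II:
  Bonds broken (reactants):
    C-C: 2 × 358 = 716
    C-H: 8 × 427 = 3416
    C=C: 1 × 628 = 628
    H-Cl: 1 × 440 = 440
    Σ(broken) = 5200 kJ
  Bonds formed (products):
    C-C: 3 × 358 = 1074
    C-Cl: 1 × 333 = 333
    C-H: 9 × 427 = 3843
    Σ(formed) = 5250 kJ
  ΔH_II = 5200 − 5250 = −50 kJ
ΔH_I − ΔH_II = +194 kJ, so reaction II has the more negative ΔH; |ΔH_I − ΔH_II| = 194 kJ.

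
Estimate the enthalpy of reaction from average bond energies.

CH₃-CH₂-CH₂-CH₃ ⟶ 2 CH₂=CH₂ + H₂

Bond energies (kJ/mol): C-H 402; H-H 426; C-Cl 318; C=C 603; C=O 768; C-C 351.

Bonds broken (reactants):
  C-C: 3 × 351 = 1053
  C-H: 10 × 402 = 4020
  Σ(broken) = 5073 kJ
Bonds formed (products):
  C-H: 8 × 402 = 3216
  C=C: 2 × 603 = 1206
  H-H: 1 × 426 = 426
  Σ(formed) = 4848 kJ
ΔH = Σ(broken) − Σ(formed) = 5073 − 4848 = +225 kJ

ΔH ≈ +225 kJ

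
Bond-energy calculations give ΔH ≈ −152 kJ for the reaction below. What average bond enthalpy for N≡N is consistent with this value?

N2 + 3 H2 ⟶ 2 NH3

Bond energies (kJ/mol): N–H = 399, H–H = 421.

Let D be the N≡N bond energy.
Σ(broken) = 3×421 + 1×D = 1263 + D
Σ(formed) = 6×399 = 2394
ΔH = Σ(broken) − Σ(formed) = (1263 + D) − (2394) = −1131 + D
Setting this equal to −152 kJ gives D = 979 kJ/mol.

D(N≡N) ≈ 979 kJ/mol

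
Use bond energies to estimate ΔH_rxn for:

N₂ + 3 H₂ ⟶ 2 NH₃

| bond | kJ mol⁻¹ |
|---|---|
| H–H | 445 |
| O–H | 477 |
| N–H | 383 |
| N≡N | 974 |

Bonds broken (reactants):
  H–H: 3 × 445 = 1335
  N≡N: 1 × 974 = 974
  Σ(broken) = 2309 kJ
Bonds formed (products):
  N–H: 6 × 383 = 2298
  Σ(formed) = 2298 kJ
ΔH = Σ(broken) − Σ(formed) = 2309 − 2298 = +11 kJ

ΔH ≈ +11 kJ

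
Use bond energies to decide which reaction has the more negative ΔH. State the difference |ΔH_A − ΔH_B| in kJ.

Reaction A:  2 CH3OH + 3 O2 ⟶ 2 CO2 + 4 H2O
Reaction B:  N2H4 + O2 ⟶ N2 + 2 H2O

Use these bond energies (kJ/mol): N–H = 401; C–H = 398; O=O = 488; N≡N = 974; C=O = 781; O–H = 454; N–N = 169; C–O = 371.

Reaction A, by 725 kJ

Reaction A:
  Bonds broken (reactants):
    C–H: 6 × 398 = 2388
    C–O: 2 × 371 = 742
    O–H: 2 × 454 = 908
    O=O: 3 × 488 = 1464
    Σ(broken) = 5502 kJ
  Bonds formed (products):
    C=O: 4 × 781 = 3124
    O–H: 8 × 454 = 3632
    Σ(formed) = 6756 kJ
  ΔH_A = 5502 − 6756 = −1254 kJ
Reaction B:
  Bonds broken (reactants):
    N–H: 4 × 401 = 1604
    N–N: 1 × 169 = 169
    O=O: 1 × 488 = 488
    Σ(broken) = 2261 kJ
  Bonds formed (products):
    N≡N: 1 × 974 = 974
    O–H: 4 × 454 = 1816
    Σ(formed) = 2790 kJ
  ΔH_B = 2261 − 2790 = −529 kJ
ΔH_A − ΔH_B = −725 kJ, so reaction A has the more negative ΔH; |ΔH_A − ΔH_B| = 725 kJ.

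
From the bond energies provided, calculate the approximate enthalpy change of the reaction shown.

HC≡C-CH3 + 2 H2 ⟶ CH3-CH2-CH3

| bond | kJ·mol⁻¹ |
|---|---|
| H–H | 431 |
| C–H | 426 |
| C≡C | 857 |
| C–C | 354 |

ΔH ≈ −339 kJ

Bonds broken (reactants):
  C≡C: 1 × 857 = 857
  C–C: 1 × 354 = 354
  C–H: 4 × 426 = 1704
  H–H: 2 × 431 = 862
  Σ(broken) = 3777 kJ
Bonds formed (products):
  C–C: 2 × 354 = 708
  C–H: 8 × 426 = 3408
  Σ(formed) = 4116 kJ
ΔH = Σ(broken) − Σ(formed) = 3777 − 4116 = −339 kJ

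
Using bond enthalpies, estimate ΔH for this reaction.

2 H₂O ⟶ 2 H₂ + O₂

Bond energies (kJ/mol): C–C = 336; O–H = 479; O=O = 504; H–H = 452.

Bonds broken (reactants):
  O–H: 4 × 479 = 1916
  Σ(broken) = 1916 kJ
Bonds formed (products):
  H–H: 2 × 452 = 904
  O=O: 1 × 504 = 504
  Σ(formed) = 1408 kJ
ΔH = Σ(broken) − Σ(formed) = 1916 − 1408 = +508 kJ

ΔH ≈ +508 kJ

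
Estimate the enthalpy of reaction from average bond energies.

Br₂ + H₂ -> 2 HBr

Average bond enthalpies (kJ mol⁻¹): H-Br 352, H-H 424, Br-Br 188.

Bonds broken (reactants):
  Br-Br: 1 × 188 = 188
  H-H: 1 × 424 = 424
  Σ(broken) = 612 kJ
Bonds formed (products):
  H-Br: 2 × 352 = 704
  Σ(formed) = 704 kJ
ΔH = Σ(broken) − Σ(formed) = 612 − 704 = −92 kJ

ΔH ≈ −92 kJ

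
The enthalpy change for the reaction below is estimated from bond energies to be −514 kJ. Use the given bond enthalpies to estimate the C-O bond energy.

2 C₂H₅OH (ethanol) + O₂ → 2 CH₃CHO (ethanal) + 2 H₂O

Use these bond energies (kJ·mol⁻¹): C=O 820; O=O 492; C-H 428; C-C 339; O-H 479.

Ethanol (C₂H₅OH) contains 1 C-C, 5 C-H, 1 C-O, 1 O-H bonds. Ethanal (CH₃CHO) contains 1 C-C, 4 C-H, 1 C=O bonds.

D(C-O) ≈ 368 kJ/mol

Let D be the C-O bond energy.
Σ(broken) = 2×339 + 10×428 + 2×D + 2×479 + 1×492 = 6408 + 2D
Σ(formed) = 2×339 + 8×428 + 2×820 + 4×479 = 7658
ΔH = Σ(broken) − Σ(formed) = (6408 + 2D) − (7658) = −1250 + 2D
Setting this equal to −514 kJ gives 2D = 736, so D = 368 kJ/mol.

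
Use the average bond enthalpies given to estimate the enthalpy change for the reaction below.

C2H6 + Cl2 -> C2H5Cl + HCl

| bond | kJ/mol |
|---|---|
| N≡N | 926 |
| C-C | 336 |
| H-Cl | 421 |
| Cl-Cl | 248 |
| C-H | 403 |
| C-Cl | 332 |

ΔH ≈ −102 kJ

Bonds broken (reactants):
  C-C: 1 × 336 = 336
  C-H: 6 × 403 = 2418
  Cl-Cl: 1 × 248 = 248
  Σ(broken) = 3002 kJ
Bonds formed (products):
  C-C: 1 × 336 = 336
  C-Cl: 1 × 332 = 332
  C-H: 5 × 403 = 2015
  H-Cl: 1 × 421 = 421
  Σ(formed) = 3104 kJ
ΔH = Σ(broken) − Σ(formed) = 3002 − 3104 = −102 kJ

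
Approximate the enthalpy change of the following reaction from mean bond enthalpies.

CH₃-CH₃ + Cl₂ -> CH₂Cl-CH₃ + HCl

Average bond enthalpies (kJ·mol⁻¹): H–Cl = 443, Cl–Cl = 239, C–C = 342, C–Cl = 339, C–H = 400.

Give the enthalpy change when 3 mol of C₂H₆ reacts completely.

Bonds broken (reactants):
  C–C: 1 × 342 = 342
  C–H: 6 × 400 = 2400
  Cl–Cl: 1 × 239 = 239
  Σ(broken) = 2981 kJ
Bonds formed (products):
  C–C: 1 × 342 = 342
  C–Cl: 1 × 339 = 339
  C–H: 5 × 400 = 2000
  H–Cl: 1 × 443 = 443
  Σ(formed) = 3124 kJ
ΔH = Σ(broken) − Σ(formed) = 2981 − 3124 = −143 kJ
For 3× the reaction as written: 3 × (−143) = −429 kJ

ΔH = −429 kJ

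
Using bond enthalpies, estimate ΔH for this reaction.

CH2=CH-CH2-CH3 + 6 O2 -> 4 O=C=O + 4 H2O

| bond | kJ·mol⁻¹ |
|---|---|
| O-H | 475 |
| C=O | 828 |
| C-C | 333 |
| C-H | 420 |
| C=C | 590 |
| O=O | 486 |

ΔH ≈ −2892 kJ

Bonds broken (reactants):
  C-C: 2 × 333 = 666
  C-H: 8 × 420 = 3360
  C=C: 1 × 590 = 590
  O=O: 6 × 486 = 2916
  Σ(broken) = 7532 kJ
Bonds formed (products):
  C=O: 8 × 828 = 6624
  O-H: 8 × 475 = 3800
  Σ(formed) = 10424 kJ
ΔH = Σ(broken) − Σ(formed) = 7532 − 10424 = −2892 kJ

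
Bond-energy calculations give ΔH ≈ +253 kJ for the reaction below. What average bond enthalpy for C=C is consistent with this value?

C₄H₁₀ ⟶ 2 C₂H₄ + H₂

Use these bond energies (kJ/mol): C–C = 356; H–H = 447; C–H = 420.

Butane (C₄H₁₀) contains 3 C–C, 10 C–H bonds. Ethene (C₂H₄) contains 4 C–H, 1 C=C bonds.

Let D be the C=C bond energy.
Σ(broken) = 3×356 + 10×420 = 5268
Σ(formed) = 8×420 + 2×D + 1×447 = 3807 + 2D
ΔH = Σ(broken) − Σ(formed) = (5268) − (3807 + 2D) = +1461 − 2D
Setting this equal to +253 kJ gives 2D = 1208, so D = 604 kJ/mol.

D(C=C) ≈ 604 kJ/mol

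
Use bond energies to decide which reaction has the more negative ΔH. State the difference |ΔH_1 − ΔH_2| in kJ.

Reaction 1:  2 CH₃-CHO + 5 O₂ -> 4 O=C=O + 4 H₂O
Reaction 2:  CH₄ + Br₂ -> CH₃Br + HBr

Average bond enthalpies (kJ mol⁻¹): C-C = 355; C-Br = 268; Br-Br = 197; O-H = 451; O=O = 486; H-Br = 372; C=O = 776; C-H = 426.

Reaction 1:
  Bonds broken (reactants):
    C-C: 2 × 355 = 710
    C-H: 8 × 426 = 3408
    C=O: 2 × 776 = 1552
    O=O: 5 × 486 = 2430
    Σ(broken) = 8100 kJ
  Bonds formed (products):
    C=O: 8 × 776 = 6208
    O-H: 8 × 451 = 3608
    Σ(formed) = 9816 kJ
  ΔH_1 = 8100 − 9816 = −1716 kJ
Reaction 2:
  Bonds broken (reactants):
    Br-Br: 1 × 197 = 197
    C-H: 4 × 426 = 1704
    Σ(broken) = 1901 kJ
  Bonds formed (products):
    C-Br: 1 × 268 = 268
    C-H: 3 × 426 = 1278
    H-Br: 1 × 372 = 372
    Σ(formed) = 1918 kJ
  ΔH_2 = 1901 − 1918 = −17 kJ
ΔH_1 − ΔH_2 = −1699 kJ, so reaction 1 has the more negative ΔH; |ΔH_1 − ΔH_2| = 1699 kJ.

Reaction 1, by 1699 kJ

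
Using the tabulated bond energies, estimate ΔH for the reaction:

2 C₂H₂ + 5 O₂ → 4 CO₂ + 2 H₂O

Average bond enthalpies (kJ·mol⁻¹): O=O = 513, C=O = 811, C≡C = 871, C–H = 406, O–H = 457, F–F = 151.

ΔH ≈ −2385 kJ

Bonds broken (reactants):
  C≡C: 2 × 871 = 1742
  C–H: 4 × 406 = 1624
  O=O: 5 × 513 = 2565
  Σ(broken) = 5931 kJ
Bonds formed (products):
  C=O: 8 × 811 = 6488
  O–H: 4 × 457 = 1828
  Σ(formed) = 8316 kJ
ΔH = Σ(broken) − Σ(formed) = 5931 − 8316 = −2385 kJ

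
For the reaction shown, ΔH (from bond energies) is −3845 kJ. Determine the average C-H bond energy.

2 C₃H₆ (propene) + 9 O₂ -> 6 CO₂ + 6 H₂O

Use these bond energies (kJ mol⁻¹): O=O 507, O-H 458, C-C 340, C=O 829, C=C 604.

D(C-H) ≈ 429 kJ/mol

Let D be the C-H bond energy.
Σ(broken) = 2×340 + 12×D + 2×604 + 9×507 = 6451 + 12D
Σ(formed) = 12×829 + 12×458 = 15444
ΔH = Σ(broken) − Σ(formed) = (6451 + 12D) − (15444) = −8993 + 12D
Setting this equal to −3845 kJ gives 12D = 5148, so D = 429 kJ/mol.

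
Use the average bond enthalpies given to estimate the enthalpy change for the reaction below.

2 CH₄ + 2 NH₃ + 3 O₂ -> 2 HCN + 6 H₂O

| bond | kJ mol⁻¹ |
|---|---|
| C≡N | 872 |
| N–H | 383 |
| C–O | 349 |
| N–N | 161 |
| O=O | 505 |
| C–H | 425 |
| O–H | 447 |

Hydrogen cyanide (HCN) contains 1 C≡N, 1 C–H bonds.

ΔH ≈ −745 kJ

Bonds broken (reactants):
  C–H: 8 × 425 = 3400
  N–H: 6 × 383 = 2298
  O=O: 3 × 505 = 1515
  Σ(broken) = 7213 kJ
Bonds formed (products):
  C≡N: 2 × 872 = 1744
  C–H: 2 × 425 = 850
  O–H: 12 × 447 = 5364
  Σ(formed) = 7958 kJ
ΔH = Σ(broken) − Σ(formed) = 7213 − 7958 = −745 kJ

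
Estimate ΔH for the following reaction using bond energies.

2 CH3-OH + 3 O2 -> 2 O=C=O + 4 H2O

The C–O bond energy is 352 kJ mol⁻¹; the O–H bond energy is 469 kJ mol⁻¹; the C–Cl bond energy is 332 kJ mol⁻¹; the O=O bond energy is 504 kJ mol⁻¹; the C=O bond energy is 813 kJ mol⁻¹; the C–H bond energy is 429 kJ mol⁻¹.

ΔH ≈ −1276 kJ

Bonds broken (reactants):
  C–H: 6 × 429 = 2574
  C–O: 2 × 352 = 704
  O–H: 2 × 469 = 938
  O=O: 3 × 504 = 1512
  Σ(broken) = 5728 kJ
Bonds formed (products):
  C=O: 4 × 813 = 3252
  O–H: 8 × 469 = 3752
  Σ(formed) = 7004 kJ
ΔH = Σ(broken) − Σ(formed) = 5728 − 7004 = −1276 kJ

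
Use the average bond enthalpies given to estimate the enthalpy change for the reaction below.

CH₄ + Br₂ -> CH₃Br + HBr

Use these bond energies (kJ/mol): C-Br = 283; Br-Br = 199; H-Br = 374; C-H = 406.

Bonds broken (reactants):
  Br-Br: 1 × 199 = 199
  C-H: 4 × 406 = 1624
  Σ(broken) = 1823 kJ
Bonds formed (products):
  C-Br: 1 × 283 = 283
  C-H: 3 × 406 = 1218
  H-Br: 1 × 374 = 374
  Σ(formed) = 1875 kJ
ΔH = Σ(broken) − Σ(formed) = 1823 − 1875 = −52 kJ

ΔH ≈ −52 kJ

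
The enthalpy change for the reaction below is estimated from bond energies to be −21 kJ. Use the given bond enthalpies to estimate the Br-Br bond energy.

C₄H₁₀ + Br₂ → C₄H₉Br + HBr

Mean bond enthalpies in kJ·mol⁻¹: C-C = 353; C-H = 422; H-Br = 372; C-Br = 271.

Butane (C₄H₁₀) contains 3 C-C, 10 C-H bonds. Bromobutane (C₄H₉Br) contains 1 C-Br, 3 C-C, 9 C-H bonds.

Let D be the Br-Br bond energy.
Σ(broken) = 1×D + 3×353 + 10×422 = 5279 + D
Σ(formed) = 1×271 + 3×353 + 9×422 + 1×372 = 5500
ΔH = Σ(broken) − Σ(formed) = (5279 + D) − (5500) = −221 + D
Setting this equal to −21 kJ gives D = 200 kJ/mol.

D(Br-Br) ≈ 200 kJ/mol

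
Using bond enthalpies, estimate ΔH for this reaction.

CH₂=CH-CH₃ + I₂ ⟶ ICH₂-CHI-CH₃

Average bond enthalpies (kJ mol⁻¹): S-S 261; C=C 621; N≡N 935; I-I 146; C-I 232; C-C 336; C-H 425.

Bonds broken (reactants):
  C-C: 1 × 336 = 336
  C-H: 6 × 425 = 2550
  C=C: 1 × 621 = 621
  I-I: 1 × 146 = 146
  Σ(broken) = 3653 kJ
Bonds formed (products):
  C-C: 2 × 336 = 672
  C-H: 6 × 425 = 2550
  C-I: 2 × 232 = 464
  Σ(formed) = 3686 kJ
ΔH = Σ(broken) − Σ(formed) = 3653 − 3686 = −33 kJ

ΔH ≈ −33 kJ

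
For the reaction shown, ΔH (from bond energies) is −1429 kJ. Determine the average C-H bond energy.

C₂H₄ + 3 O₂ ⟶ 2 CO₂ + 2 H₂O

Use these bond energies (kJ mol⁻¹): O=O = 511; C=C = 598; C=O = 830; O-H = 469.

D(C-H) ≈ 409 kJ/mol

Let D be the C-H bond energy.
Σ(broken) = 4×D + 1×598 + 3×511 = 2131 + 4D
Σ(formed) = 4×830 + 4×469 = 5196
ΔH = Σ(broken) − Σ(formed) = (2131 + 4D) − (5196) = −3065 + 4D
Setting this equal to −1429 kJ gives 4D = 1636, so D = 409 kJ/mol.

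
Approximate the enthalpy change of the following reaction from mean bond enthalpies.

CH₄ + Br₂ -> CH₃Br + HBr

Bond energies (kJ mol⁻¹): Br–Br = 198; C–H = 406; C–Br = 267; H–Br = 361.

Bonds broken (reactants):
  Br–Br: 1 × 198 = 198
  C–H: 4 × 406 = 1624
  Σ(broken) = 1822 kJ
Bonds formed (products):
  C–Br: 1 × 267 = 267
  C–H: 3 × 406 = 1218
  H–Br: 1 × 361 = 361
  Σ(formed) = 1846 kJ
ΔH = Σ(broken) − Σ(formed) = 1822 − 1846 = −24 kJ

ΔH ≈ −24 kJ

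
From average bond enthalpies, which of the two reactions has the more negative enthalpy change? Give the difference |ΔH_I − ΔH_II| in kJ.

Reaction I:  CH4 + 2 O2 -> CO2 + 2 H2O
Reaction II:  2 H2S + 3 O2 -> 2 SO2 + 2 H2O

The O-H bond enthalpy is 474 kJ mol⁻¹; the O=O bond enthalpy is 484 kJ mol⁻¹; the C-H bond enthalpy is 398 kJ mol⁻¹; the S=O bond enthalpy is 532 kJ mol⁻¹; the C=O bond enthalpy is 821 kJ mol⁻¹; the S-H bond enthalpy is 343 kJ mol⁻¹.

Reaction I:
  Bonds broken (reactants):
    C-H: 4 × 398 = 1592
    O=O: 2 × 484 = 968
    Σ(broken) = 2560 kJ
  Bonds formed (products):
    C=O: 2 × 821 = 1642
    O-H: 4 × 474 = 1896
    Σ(formed) = 3538 kJ
  ΔH_I = 2560 − 3538 = −978 kJ
Reaction II:
  Bonds broken (reactants):
    O=O: 3 × 484 = 1452
    S-H: 4 × 343 = 1372
    Σ(broken) = 2824 kJ
  Bonds formed (products):
    O-H: 4 × 474 = 1896
    S=O: 4 × 532 = 2128
    Σ(formed) = 4024 kJ
  ΔH_II = 2824 − 4024 = −1200 kJ
ΔH_I − ΔH_II = +222 kJ, so reaction II has the more negative ΔH; |ΔH_I − ΔH_II| = 222 kJ.

Reaction II, by 222 kJ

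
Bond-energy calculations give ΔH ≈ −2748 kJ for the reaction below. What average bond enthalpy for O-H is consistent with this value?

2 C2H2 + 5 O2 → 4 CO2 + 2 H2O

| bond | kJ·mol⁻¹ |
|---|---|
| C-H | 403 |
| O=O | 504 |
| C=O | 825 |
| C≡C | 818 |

Let D be the O-H bond energy.
Σ(broken) = 2×818 + 4×403 + 5×504 = 5768
Σ(formed) = 8×825 + 4×D = 6600 + 4D
ΔH = Σ(broken) − Σ(formed) = (5768) − (6600 + 4D) = −832 − 4D
Setting this equal to −2748 kJ gives 4D = 1916, so D = 479 kJ/mol.

D(O-H) ≈ 479 kJ/mol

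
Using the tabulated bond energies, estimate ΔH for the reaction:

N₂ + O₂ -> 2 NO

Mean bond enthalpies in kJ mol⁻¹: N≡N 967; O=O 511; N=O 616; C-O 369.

ΔH ≈ +246 kJ

Bonds broken (reactants):
  N≡N: 1 × 967 = 967
  O=O: 1 × 511 = 511
  Σ(broken) = 1478 kJ
Bonds formed (products):
  N=O: 2 × 616 = 1232
  Σ(formed) = 1232 kJ
ΔH = Σ(broken) − Σ(formed) = 1478 − 1232 = +246 kJ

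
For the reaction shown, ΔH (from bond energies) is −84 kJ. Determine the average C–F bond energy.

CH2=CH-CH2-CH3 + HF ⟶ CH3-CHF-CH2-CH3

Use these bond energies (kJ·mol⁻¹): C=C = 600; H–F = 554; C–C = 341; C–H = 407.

Let D be the C–F bond energy.
Σ(broken) = 2×341 + 8×407 + 1×600 + 1×554 = 5092
Σ(formed) = 3×341 + 1×D + 9×407 = 4686 + D
ΔH = Σ(broken) − Σ(formed) = (5092) − (4686 + D) = +406 − D
Setting this equal to −84 kJ gives D = 490 kJ/mol.

D(C–F) ≈ 490 kJ/mol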